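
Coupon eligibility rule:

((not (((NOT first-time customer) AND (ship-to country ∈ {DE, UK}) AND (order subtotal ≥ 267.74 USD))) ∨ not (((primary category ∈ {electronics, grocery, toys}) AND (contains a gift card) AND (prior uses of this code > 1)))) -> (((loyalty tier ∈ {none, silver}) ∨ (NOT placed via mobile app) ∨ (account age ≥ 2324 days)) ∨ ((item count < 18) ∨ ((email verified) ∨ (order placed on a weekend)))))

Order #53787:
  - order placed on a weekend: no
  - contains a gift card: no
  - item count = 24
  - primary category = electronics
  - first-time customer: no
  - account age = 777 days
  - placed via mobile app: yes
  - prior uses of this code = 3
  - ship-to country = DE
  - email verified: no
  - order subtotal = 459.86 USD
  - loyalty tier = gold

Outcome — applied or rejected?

Rejected

Atomic conditions:
  NOT first-time customer: no → true
  ship-to country ∈ {DE, UK}: DE is in the set → true
  order subtotal ≥ 267.74 USD: 459.86 ≥ 267.74 is true
  primary category ∈ {electronics, grocery, toys}: electronics is in the set → true
  contains a gift card: no → false
  prior uses of this code > 1: 3 > 1 is true
  loyalty tier ∈ {none, silver}: gold is not in the set → false
  NOT placed via mobile app: yes → false
  account age ≥ 2324 days: 777 ≥ 2324 is false
  item count < 18: 24 < 18 is false
  email verified: no → false
  order placed on a weekend: no → false
Combine:
[1.1.1] true AND true AND true = true
[1.1] NOT true = false
[1.2.1] true AND false AND true = false
[1.2] NOT false = true
[1] false OR true = true
[2.1] false OR false OR false = false
[2.2.2] false OR false = false
[2.2] false OR false = false
[2] false OR false = false
[root] true → false = false
Overall: false → rejected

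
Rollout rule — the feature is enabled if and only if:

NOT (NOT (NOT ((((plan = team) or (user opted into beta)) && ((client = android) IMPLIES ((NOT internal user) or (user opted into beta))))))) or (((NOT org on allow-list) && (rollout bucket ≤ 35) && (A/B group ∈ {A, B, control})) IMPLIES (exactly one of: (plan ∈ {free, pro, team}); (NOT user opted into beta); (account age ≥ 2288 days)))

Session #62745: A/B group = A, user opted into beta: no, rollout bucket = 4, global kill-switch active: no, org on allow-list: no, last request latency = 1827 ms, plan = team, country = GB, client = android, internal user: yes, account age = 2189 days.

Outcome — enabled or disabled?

Enabled

Atomic conditions:
  plan = team: team == team is true
  user opted into beta: no → false
  client = android: android == android is true
  NOT internal user: yes → false
  NOT org on allow-list: no → true
  rollout bucket ≤ 35: 4 ≤ 35 is true
  A/B group ∈ {A, B, control}: A is in the set → true
  plan ∈ {free, pro, team}: team is in the set → true
  NOT user opted into beta: no → true
  account age ≥ 2288 days: 2189 ≥ 2288 is false
Combine:
[1.1.1.1.1] true OR false = true
[1.1.1.1.2.2] false OR false = false
[1.1.1.1.2] true → false = false
[1.1.1.1] true AND false = false
[1.1.1] NOT false = true
[1.1] NOT true = false
[1] NOT false = true
[2.1] true AND true AND true = true
[2.2] exactly-one(true, true, false) = false
[2] true → false = false
[root] true OR false = true
Overall: true → enabled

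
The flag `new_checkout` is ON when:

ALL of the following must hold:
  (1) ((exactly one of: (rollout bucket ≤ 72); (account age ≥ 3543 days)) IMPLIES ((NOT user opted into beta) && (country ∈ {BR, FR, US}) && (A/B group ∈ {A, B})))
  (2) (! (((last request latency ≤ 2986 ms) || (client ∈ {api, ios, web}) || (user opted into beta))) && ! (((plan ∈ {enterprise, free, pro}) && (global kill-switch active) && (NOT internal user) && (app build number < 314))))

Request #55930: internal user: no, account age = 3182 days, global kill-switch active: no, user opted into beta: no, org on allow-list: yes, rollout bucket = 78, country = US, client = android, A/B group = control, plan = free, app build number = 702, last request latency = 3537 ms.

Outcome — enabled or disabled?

Atomic conditions:
  rollout bucket ≤ 72: 78 ≤ 72 is false
  account age ≥ 3543 days: 3182 ≥ 3543 is false
  NOT user opted into beta: no → true
  country ∈ {BR, FR, US}: US is in the set → true
  A/B group ∈ {A, B}: control is not in the set → false
  last request latency ≤ 2986 ms: 3537 ≤ 2986 is false
  client ∈ {api, ios, web}: android is not in the set → false
  user opted into beta: no → false
  plan ∈ {enterprise, free, pro}: free is in the set → true
  global kill-switch active: no → false
  NOT internal user: no → true
  app build number < 314: 702 < 314 is false
Combine:
[1.1] exactly-one(false, false) = false
[1.2] true AND true AND false = false
[1] false → false (antecedent false ⇒ implication holds) = true
[2.1.1] false OR false OR false = false
[2.1] NOT false = true
[2.2.1] true AND false AND true AND false = false
[2.2] NOT false = true
[2] true AND true = true
[root] true AND true = true
Overall: true → enabled

Enabled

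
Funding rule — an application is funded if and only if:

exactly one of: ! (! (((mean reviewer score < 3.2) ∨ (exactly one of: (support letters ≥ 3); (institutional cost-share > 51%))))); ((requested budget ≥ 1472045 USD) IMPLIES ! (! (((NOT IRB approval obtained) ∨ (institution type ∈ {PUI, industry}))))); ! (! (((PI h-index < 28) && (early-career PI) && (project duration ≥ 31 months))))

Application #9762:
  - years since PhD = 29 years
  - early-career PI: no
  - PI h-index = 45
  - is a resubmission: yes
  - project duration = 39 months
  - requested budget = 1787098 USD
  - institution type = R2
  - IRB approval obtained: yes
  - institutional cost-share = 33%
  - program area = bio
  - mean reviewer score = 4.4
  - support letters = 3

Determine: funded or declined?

Funded

Atomic conditions:
  mean reviewer score < 3.2: 4.4 < 3.2 is false
  support letters ≥ 3: 3 ≥ 3 is true
  institutional cost-share > 51%: 33 > 51 is false
  requested budget ≥ 1472045 USD: 1787098 ≥ 1472045 is true
  NOT IRB approval obtained: yes → false
  institution type ∈ {PUI, industry}: R2 is not in the set → false
  PI h-index < 28: 45 < 28 is false
  early-career PI: no → false
  project duration ≥ 31 months: 39 ≥ 31 is true
Combine:
[1.1.1.2] exactly-one(true, false) = true
[1.1.1] false OR true = true
[1.1] NOT true = false
[1] NOT false = true
[2.2.1.1] false OR false = false
[2.2.1] NOT false = true
[2.2] NOT true = false
[2] true → false = false
[3.1.1] false AND false AND true = false
[3.1] NOT false = true
[3] NOT true = false
[root] exactly-one(true, false, false) = true
Overall: true → funded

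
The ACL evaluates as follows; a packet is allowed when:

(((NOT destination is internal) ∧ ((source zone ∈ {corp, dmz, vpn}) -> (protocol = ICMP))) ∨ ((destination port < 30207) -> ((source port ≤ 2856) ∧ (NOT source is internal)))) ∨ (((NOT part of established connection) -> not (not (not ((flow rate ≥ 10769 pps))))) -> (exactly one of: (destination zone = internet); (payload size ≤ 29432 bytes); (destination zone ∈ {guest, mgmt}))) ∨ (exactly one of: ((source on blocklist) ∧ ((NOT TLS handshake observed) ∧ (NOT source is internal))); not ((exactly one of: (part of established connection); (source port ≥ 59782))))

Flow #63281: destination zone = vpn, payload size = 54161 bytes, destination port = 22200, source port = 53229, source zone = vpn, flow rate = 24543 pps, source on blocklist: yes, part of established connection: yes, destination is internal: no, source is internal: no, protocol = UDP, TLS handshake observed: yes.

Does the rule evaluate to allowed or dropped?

Dropped

Atomic conditions:
  NOT destination is internal: no → true
  source zone ∈ {corp, dmz, vpn}: vpn is in the set → true
  protocol = ICMP: UDP == ICMP is false
  destination port < 30207: 22200 < 30207 is true
  source port ≤ 2856: 53229 ≤ 2856 is false
  NOT source is internal: no → true
  NOT part of established connection: yes → false
  flow rate ≥ 10769 pps: 24543 ≥ 10769 is true
  destination zone = internet: vpn == internet is false
  payload size ≤ 29432 bytes: 54161 ≤ 29432 is false
  destination zone ∈ {guest, mgmt}: vpn is not in the set → false
  source on blocklist: yes → true
  NOT TLS handshake observed: yes → false
  part of established connection: yes → true
  source port ≥ 59782: 53229 ≥ 59782 is false
Combine:
[1.1.2] true → false = false
[1.1] true AND false = false
[1.2.2] false AND true = false
[1.2] true → false = false
[1] false OR false = false
[2.1.2.1.1] NOT true = false
[2.1.2.1] NOT false = true
[2.1.2] NOT true = false
[2.1] false → false (antecedent false ⇒ implication holds) = true
[2.2] exactly-one(false, false, false) = false
[2] true → false = false
[3.1.2] false AND true = false
[3.1] true AND false = false
[3.2.1] exactly-one(true, false) = true
[3.2] NOT true = false
[3] exactly-one(false, false) = false
[root] false OR false OR false = false
Overall: false → dropped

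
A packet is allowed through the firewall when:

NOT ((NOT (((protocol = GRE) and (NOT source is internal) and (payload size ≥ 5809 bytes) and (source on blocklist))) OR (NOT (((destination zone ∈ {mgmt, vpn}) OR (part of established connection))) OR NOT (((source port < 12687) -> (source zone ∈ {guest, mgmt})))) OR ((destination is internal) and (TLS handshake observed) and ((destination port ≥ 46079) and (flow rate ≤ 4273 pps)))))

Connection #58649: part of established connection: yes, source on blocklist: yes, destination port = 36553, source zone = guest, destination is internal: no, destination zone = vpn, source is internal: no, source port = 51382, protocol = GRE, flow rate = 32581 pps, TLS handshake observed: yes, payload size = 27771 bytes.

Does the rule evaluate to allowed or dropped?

Atomic conditions:
  protocol = GRE: GRE == GRE is true
  NOT source is internal: no → true
  payload size ≥ 5809 bytes: 27771 ≥ 5809 is true
  source on blocklist: yes → true
  destination zone ∈ {mgmt, vpn}: vpn is in the set → true
  part of established connection: yes → true
  source port < 12687: 51382 < 12687 is false
  source zone ∈ {guest, mgmt}: guest is in the set → true
  destination is internal: no → false
  TLS handshake observed: yes → true
  destination port ≥ 46079: 36553 ≥ 46079 is false
  flow rate ≤ 4273 pps: 32581 ≤ 4273 is false
Combine:
[1.1.1] true AND true AND true AND true = true
[1.1] NOT true = false
[1.2.1.1] true OR true = true
[1.2.1] NOT true = false
[1.2.2.1] false → true (antecedent false ⇒ implication holds) = true
[1.2.2] NOT true = false
[1.2] false OR false = false
[1.3.3] false AND false = false
[1.3] false AND true AND false = false
[1] false OR false OR false = false
[root] NOT false = true
Overall: true → allowed

Allowed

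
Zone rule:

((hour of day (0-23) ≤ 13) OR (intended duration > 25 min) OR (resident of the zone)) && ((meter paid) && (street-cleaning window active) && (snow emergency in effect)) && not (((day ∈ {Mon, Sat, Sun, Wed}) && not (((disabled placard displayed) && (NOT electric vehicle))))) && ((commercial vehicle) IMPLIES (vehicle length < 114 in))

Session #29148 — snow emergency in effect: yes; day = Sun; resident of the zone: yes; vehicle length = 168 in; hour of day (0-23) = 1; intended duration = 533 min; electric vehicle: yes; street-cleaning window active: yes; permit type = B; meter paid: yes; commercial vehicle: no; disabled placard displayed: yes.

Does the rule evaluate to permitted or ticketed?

Atomic conditions:
  hour of day (0-23) ≤ 13: 1 ≤ 13 is true
  intended duration > 25 min: 533 > 25 is true
  resident of the zone: yes → true
  meter paid: yes → true
  street-cleaning window active: yes → true
  snow emergency in effect: yes → true
  day ∈ {Mon, Sat, Sun, Wed}: Sun is in the set → true
  disabled placard displayed: yes → true
  NOT electric vehicle: yes → false
  commercial vehicle: no → false
  vehicle length < 114 in: 168 < 114 is false
Combine:
[1] true OR true OR true = true
[2] true AND true AND true = true
[3.1.2.1] true AND false = false
[3.1.2] NOT false = true
[3.1] true AND true = true
[3] NOT true = false
[4] false → false (antecedent false ⇒ implication holds) = true
[root] true AND true AND false AND true = false
Overall: false → ticketed

Ticketed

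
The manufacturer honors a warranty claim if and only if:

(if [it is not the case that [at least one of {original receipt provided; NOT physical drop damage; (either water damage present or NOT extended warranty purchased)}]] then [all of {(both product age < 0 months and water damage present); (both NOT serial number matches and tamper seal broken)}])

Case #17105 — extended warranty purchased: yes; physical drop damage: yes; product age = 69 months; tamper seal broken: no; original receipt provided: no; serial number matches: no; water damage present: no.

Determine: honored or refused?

Atomic conditions:
  original receipt provided: no → false
  NOT physical drop damage: yes → false
  water damage present: no → false
  NOT extended warranty purchased: yes → false
  product age < 0 months: 69 < 0 is false
  NOT serial number matches: no → true
  tamper seal broken: no → false
Combine:
[1.1.3] false OR false = false
[1.1] false OR false OR false = false
[1] NOT false = true
[2.1] false AND false = false
[2.2] true AND false = false
[2] false AND false = false
[root] true → false = false
Overall: false → refused

Refused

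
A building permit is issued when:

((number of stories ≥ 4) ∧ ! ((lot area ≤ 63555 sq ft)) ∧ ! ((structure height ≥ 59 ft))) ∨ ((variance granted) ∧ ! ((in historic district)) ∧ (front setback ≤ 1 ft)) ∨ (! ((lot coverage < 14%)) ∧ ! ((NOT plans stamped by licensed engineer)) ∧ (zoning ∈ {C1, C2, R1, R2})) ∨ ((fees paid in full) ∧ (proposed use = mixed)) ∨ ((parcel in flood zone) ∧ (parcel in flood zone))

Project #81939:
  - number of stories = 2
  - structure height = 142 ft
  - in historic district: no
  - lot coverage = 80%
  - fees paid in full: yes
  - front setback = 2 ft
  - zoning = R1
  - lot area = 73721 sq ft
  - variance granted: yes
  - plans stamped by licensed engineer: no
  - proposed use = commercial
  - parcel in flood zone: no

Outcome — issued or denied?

Atomic conditions:
  number of stories ≥ 4: 2 ≥ 4 is false
  lot area ≤ 63555 sq ft: 73721 ≤ 63555 is false
  structure height ≥ 59 ft: 142 ≥ 59 is true
  variance granted: yes → true
  in historic district: no → false
  front setback ≤ 1 ft: 2 ≤ 1 is false
  lot coverage < 14%: 80 < 14 is false
  NOT plans stamped by licensed engineer: no → true
  zoning ∈ {C1, C2, R1, R2}: R1 is in the set → true
  fees paid in full: yes → true
  proposed use = mixed: commercial == mixed is false
  parcel in flood zone: no → false
Combine:
[1.2] NOT false = true
[1.3] NOT true = false
[1] false AND true AND false = false
[2.2] NOT false = true
[2] true AND true AND false = false
[3.1] NOT false = true
[3.2] NOT true = false
[3] true AND false AND true = false
[4] true AND false = false
[5] false AND false = false
[root] false OR false OR false OR false OR false = false
Overall: false → denied

Denied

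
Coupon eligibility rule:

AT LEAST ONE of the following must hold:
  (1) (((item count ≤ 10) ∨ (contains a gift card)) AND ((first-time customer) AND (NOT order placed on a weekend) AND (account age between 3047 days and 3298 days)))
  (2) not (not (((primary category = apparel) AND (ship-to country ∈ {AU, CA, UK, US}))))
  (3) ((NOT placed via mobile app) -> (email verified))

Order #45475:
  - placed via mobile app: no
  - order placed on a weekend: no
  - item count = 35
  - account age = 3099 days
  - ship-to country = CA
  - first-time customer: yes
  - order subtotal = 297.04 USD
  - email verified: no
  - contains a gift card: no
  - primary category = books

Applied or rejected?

Rejected

Atomic conditions:
  item count ≤ 10: 35 ≤ 10 is false
  contains a gift card: no → false
  first-time customer: yes → true
  NOT order placed on a weekend: no → true
  account age between 3047 days and 3298 days: 3099 in [3047, 3298] is true
  primary category = apparel: books == apparel is false
  ship-to country ∈ {AU, CA, UK, US}: CA is in the set → true
  NOT placed via mobile app: no → true
  email verified: no → false
Combine:
[1.1] false OR false = false
[1.2] true AND true AND true = true
[1] false AND true = false
[2.1.1] false AND true = false
[2.1] NOT false = true
[2] NOT true = false
[3] true → false = false
[root] false OR false OR false = false
Overall: false → rejected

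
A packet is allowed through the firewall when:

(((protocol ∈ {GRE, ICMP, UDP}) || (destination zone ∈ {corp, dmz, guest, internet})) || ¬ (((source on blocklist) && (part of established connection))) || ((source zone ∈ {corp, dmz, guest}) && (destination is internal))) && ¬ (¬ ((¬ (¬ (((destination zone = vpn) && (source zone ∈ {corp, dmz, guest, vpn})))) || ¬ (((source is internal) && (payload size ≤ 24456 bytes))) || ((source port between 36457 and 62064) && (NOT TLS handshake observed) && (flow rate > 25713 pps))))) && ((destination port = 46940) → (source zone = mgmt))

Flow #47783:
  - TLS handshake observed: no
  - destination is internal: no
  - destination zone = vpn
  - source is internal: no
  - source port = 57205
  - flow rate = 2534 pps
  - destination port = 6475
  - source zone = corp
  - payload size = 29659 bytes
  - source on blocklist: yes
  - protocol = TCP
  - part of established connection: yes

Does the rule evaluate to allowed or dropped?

Dropped

Atomic conditions:
  protocol ∈ {GRE, ICMP, UDP}: TCP is not in the set → false
  destination zone ∈ {corp, dmz, guest, internet}: vpn is not in the set → false
  source on blocklist: yes → true
  part of established connection: yes → true
  source zone ∈ {corp, dmz, guest}: corp is in the set → true
  destination is internal: no → false
  destination zone = vpn: vpn == vpn is true
  source zone ∈ {corp, dmz, guest, vpn}: corp is in the set → true
  source is internal: no → false
  payload size ≤ 24456 bytes: 29659 ≤ 24456 is false
  source port between 36457 and 62064: 57205 in [36457, 62064] is true
  NOT TLS handshake observed: no → true
  flow rate > 25713 pps: 2534 > 25713 is false
  destination port = 46940: 6475 == 46940 is false
  source zone = mgmt: corp == mgmt is false
Combine:
[1.1] false OR false = false
[1.2.1] true AND true = true
[1.2] NOT true = false
[1.3] true AND false = false
[1] false OR false OR false = false
[2.1.1.1.1.1] true AND true = true
[2.1.1.1.1] NOT true = false
[2.1.1.1] NOT false = true
[2.1.1.2.1] false AND false = false
[2.1.1.2] NOT false = true
[2.1.1.3] true AND true AND false = false
[2.1.1] true OR true OR false = true
[2.1] NOT true = false
[2] NOT false = true
[3] false → false (antecedent false ⇒ implication holds) = true
[root] false AND true AND true = false
Overall: false → dropped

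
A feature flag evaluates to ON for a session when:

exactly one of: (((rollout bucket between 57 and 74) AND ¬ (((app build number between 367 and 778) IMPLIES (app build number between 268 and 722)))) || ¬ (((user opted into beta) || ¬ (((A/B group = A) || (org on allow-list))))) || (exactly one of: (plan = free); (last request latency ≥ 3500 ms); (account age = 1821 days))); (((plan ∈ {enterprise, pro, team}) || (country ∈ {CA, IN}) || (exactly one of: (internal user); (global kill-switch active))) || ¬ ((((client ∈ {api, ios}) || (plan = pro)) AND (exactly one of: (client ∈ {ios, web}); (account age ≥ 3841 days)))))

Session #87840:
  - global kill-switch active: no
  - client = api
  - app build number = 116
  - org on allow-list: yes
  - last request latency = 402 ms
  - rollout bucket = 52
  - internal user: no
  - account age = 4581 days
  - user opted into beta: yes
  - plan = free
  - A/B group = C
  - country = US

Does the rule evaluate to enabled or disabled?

Enabled

Atomic conditions:
  rollout bucket between 57 and 74: 52 in [57, 74] is false
  app build number between 367 and 778: 116 in [367, 778] is false
  app build number between 268 and 722: 116 in [268, 722] is false
  user opted into beta: yes → true
  A/B group = A: C == A is false
  org on allow-list: yes → true
  plan = free: free == free is true
  last request latency ≥ 3500 ms: 402 ≥ 3500 is false
  account age = 1821 days: 4581 == 1821 is false
  plan ∈ {enterprise, pro, team}: free is not in the set → false
  country ∈ {CA, IN}: US is not in the set → false
  internal user: no → false
  global kill-switch active: no → false
  client ∈ {api, ios}: api is in the set → true
  plan = pro: free == pro is false
  client ∈ {ios, web}: api is not in the set → false
  account age ≥ 3841 days: 4581 ≥ 3841 is true
Combine:
[1.1.2.1] false → false (antecedent false ⇒ implication holds) = true
[1.1.2] NOT true = false
[1.1] false AND false = false
[1.2.1.2.1] false OR true = true
[1.2.1.2] NOT true = false
[1.2.1] true OR false = true
[1.2] NOT true = false
[1.3] exactly-one(true, false, false) = true
[1] false OR false OR true = true
[2.1.3] exactly-one(false, false) = false
[2.1] false OR false OR false = false
[2.2.1.1] true OR false = true
[2.2.1.2] exactly-one(false, true) = true
[2.2.1] true AND true = true
[2.2] NOT true = false
[2] false OR false = false
[root] exactly-one(true, false) = true
Overall: true → enabled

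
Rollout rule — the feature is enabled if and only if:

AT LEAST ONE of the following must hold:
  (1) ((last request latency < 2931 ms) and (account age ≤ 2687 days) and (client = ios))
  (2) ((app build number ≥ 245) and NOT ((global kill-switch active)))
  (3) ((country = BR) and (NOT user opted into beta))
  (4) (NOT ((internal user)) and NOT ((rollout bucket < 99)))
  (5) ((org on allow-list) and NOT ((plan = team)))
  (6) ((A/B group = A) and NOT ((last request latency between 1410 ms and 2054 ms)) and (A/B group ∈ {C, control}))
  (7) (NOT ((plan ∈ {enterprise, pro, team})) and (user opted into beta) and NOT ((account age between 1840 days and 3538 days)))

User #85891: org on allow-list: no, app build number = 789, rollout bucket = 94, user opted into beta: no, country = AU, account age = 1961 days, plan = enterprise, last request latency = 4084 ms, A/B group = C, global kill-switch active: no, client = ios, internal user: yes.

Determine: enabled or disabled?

Enabled

Atomic conditions:
  last request latency < 2931 ms: 4084 < 2931 is false
  account age ≤ 2687 days: 1961 ≤ 2687 is true
  client = ios: ios == ios is true
  app build number ≥ 245: 789 ≥ 245 is true
  global kill-switch active: no → false
  country = BR: AU == BR is false
  NOT user opted into beta: no → true
  internal user: yes → true
  rollout bucket < 99: 94 < 99 is true
  org on allow-list: no → false
  plan = team: enterprise == team is false
  A/B group = A: C == A is false
  last request latency between 1410 ms and 2054 ms: 4084 in [1410, 2054] is false
  A/B group ∈ {C, control}: C is in the set → true
  plan ∈ {enterprise, pro, team}: enterprise is in the set → true
  user opted into beta: no → false
  account age between 1840 days and 3538 days: 1961 in [1840, 3538] is true
Combine:
[1] false AND true AND true = false
[2.2] NOT false = true
[2] true AND true = true
[3] false AND true = false
[4.1] NOT true = false
[4.2] NOT true = false
[4] false AND false = false
[5.2] NOT false = true
[5] false AND true = false
[6.2] NOT false = true
[6] false AND true AND true = false
[7.1] NOT true = false
[7.3] NOT true = false
[7] false AND false AND false = false
[root] false OR true OR false OR false OR false OR false OR false = true
Overall: true → enabled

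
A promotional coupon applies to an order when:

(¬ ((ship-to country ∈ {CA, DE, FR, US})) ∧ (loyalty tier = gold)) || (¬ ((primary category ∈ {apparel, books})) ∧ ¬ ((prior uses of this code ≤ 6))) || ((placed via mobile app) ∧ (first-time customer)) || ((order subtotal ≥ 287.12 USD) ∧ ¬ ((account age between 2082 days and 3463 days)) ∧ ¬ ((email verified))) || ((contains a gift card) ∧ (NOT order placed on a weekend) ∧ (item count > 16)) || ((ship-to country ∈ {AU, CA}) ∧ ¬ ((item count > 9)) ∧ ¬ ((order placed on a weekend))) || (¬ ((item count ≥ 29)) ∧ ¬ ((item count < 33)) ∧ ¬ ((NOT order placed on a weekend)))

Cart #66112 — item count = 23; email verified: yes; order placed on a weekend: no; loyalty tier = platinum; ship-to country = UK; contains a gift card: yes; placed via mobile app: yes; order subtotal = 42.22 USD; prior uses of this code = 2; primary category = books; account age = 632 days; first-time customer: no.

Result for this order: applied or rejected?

Atomic conditions:
  ship-to country ∈ {CA, DE, FR, US}: UK is not in the set → false
  loyalty tier = gold: platinum == gold is false
  primary category ∈ {apparel, books}: books is in the set → true
  prior uses of this code ≤ 6: 2 ≤ 6 is true
  placed via mobile app: yes → true
  first-time customer: no → false
  order subtotal ≥ 287.12 USD: 42.22 ≥ 287.12 is false
  account age between 2082 days and 3463 days: 632 in [2082, 3463] is false
  email verified: yes → true
  contains a gift card: yes → true
  NOT order placed on a weekend: no → true
  item count > 16: 23 > 16 is true
  ship-to country ∈ {AU, CA}: UK is not in the set → false
  item count > 9: 23 > 9 is true
  order placed on a weekend: no → false
  item count ≥ 29: 23 ≥ 29 is false
  item count < 33: 23 < 33 is true
Combine:
[1.1] NOT false = true
[1] true AND false = false
[2.1] NOT true = false
[2.2] NOT true = false
[2] false AND false = false
[3] true AND false = false
[4.2] NOT false = true
[4.3] NOT true = false
[4] false AND true AND false = false
[5] true AND true AND true = true
[6.2] NOT true = false
[6.3] NOT false = true
[6] false AND false AND true = false
[7.1] NOT false = true
[7.2] NOT true = false
[7.3] NOT true = false
[7] true AND false AND false = false
[root] false OR false OR false OR false OR true OR false OR false = true
Overall: true → applied

Applied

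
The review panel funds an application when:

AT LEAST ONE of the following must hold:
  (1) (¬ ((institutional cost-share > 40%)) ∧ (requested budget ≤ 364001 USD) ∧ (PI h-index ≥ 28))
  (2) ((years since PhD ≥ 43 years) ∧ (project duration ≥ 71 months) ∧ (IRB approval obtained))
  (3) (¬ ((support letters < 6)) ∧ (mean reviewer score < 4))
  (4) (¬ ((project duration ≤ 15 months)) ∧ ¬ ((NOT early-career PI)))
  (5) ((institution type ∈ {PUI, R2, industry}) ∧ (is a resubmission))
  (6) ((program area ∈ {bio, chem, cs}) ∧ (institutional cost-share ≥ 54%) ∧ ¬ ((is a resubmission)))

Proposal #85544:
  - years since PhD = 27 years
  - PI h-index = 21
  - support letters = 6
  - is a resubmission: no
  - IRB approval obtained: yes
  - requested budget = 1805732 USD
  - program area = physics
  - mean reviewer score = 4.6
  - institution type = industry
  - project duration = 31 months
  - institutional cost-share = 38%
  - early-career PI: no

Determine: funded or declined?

Atomic conditions:
  institutional cost-share > 40%: 38 > 40 is false
  requested budget ≤ 364001 USD: 1805732 ≤ 364001 is false
  PI h-index ≥ 28: 21 ≥ 28 is false
  years since PhD ≥ 43 years: 27 ≥ 43 is false
  project duration ≥ 71 months: 31 ≥ 71 is false
  IRB approval obtained: yes → true
  support letters < 6: 6 < 6 is false
  mean reviewer score < 4: 4.6 < 4 is false
  project duration ≤ 15 months: 31 ≤ 15 is false
  NOT early-career PI: no → true
  institution type ∈ {PUI, R2, industry}: industry is in the set → true
  is a resubmission: no → false
  program area ∈ {bio, chem, cs}: physics is not in the set → false
  institutional cost-share ≥ 54%: 38 ≥ 54 is false
Combine:
[1.1] NOT false = true
[1] true AND false AND false = false
[2] false AND false AND true = false
[3.1] NOT false = true
[3] true AND false = false
[4.1] NOT false = true
[4.2] NOT true = false
[4] true AND false = false
[5] true AND false = false
[6.3] NOT false = true
[6] false AND false AND true = false
[root] false OR false OR false OR false OR false OR false = false
Overall: false → declined

Declined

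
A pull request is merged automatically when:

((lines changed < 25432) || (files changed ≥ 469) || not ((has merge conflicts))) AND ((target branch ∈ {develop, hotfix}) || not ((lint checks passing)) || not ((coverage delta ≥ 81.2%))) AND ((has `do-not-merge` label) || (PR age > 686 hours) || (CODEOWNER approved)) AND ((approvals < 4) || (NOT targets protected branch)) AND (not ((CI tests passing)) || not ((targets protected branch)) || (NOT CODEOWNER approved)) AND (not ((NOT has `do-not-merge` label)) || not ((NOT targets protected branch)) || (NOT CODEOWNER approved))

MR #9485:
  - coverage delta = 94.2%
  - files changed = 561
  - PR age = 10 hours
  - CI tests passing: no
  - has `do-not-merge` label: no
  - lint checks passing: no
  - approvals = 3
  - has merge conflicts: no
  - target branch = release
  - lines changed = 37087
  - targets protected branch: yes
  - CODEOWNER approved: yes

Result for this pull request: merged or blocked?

Merged

Atomic conditions:
  lines changed < 25432: 37087 < 25432 is false
  files changed ≥ 469: 561 ≥ 469 is true
  has merge conflicts: no → false
  target branch ∈ {develop, hotfix}: release is not in the set → false
  lint checks passing: no → false
  coverage delta ≥ 81.2%: 94.2 ≥ 81.2 is true
  has `do-not-merge` label: no → false
  PR age > 686 hours: 10 > 686 is false
  CODEOWNER approved: yes → true
  approvals < 4: 3 < 4 is true
  NOT targets protected branch: yes → false
  CI tests passing: no → false
  targets protected branch: yes → true
  NOT CODEOWNER approved: yes → false
  NOT has `do-not-merge` label: no → true
Combine:
[1.3] NOT false = true
[1] false OR true OR true = true
[2.2] NOT false = true
[2.3] NOT true = false
[2] false OR true OR false = true
[3] false OR false OR true = true
[4] true OR false = true
[5.1] NOT false = true
[5.2] NOT true = false
[5] true OR false OR false = true
[6.1] NOT true = false
[6.2] NOT false = true
[6] false OR true OR false = true
[root] true AND true AND true AND true AND true AND true = true
Overall: true → merged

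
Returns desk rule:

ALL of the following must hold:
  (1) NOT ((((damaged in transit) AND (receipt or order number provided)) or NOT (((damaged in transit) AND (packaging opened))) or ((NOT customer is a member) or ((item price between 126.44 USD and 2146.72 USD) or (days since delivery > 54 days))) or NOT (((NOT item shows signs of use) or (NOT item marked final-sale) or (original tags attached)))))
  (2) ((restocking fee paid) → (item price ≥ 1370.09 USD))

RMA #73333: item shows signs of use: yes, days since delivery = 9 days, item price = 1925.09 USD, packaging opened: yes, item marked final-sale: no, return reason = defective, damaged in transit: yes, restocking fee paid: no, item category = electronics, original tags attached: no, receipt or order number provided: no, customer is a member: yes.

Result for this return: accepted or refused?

Atomic conditions:
  damaged in transit: yes → true
  receipt or order number provided: no → false
  packaging opened: yes → true
  NOT customer is a member: yes → false
  item price between 126.44 USD and 2146.72 USD: 1925.09 in [126.44, 2146.72] is true
  days since delivery > 54 days: 9 > 54 is false
  NOT item shows signs of use: yes → false
  NOT item marked final-sale: no → true
  original tags attached: no → false
  restocking fee paid: no → false
  item price ≥ 1370.09 USD: 1925.09 ≥ 1370.09 is true
Combine:
[1.1.1] true AND false = false
[1.1.2.1] true AND true = true
[1.1.2] NOT true = false
[1.1.3.2] true OR false = true
[1.1.3] false OR true = true
[1.1.4.1] false OR true OR false = true
[1.1.4] NOT true = false
[1.1] false OR false OR true OR false = true
[1] NOT true = false
[2] false → true (antecedent false ⇒ implication holds) = true
[root] false AND true = false
Overall: false → refused

Refused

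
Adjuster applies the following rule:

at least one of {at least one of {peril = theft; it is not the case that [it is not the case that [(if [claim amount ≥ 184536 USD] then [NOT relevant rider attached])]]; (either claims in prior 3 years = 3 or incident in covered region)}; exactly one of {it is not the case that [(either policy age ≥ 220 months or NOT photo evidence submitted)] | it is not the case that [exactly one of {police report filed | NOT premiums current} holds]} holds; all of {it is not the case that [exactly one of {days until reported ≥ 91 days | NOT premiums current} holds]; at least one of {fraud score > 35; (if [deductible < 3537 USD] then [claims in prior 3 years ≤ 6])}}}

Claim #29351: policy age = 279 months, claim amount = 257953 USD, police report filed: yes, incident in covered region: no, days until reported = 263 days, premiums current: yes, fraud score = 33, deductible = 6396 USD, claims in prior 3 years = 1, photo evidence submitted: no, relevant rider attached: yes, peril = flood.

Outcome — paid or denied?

Denied

Atomic conditions:
  peril = theft: flood == theft is false
  claim amount ≥ 184536 USD: 257953 ≥ 184536 is true
  NOT relevant rider attached: yes → false
  claims in prior 3 years = 3: 1 == 3 is false
  incident in covered region: no → false
  policy age ≥ 220 months: 279 ≥ 220 is true
  NOT photo evidence submitted: no → true
  police report filed: yes → true
  NOT premiums current: yes → false
  days until reported ≥ 91 days: 263 ≥ 91 is true
  fraud score > 35: 33 > 35 is false
  deductible < 3537 USD: 6396 < 3537 is false
  claims in prior 3 years ≤ 6: 1 ≤ 6 is true
Combine:
[1.2.1.1] true → false = false
[1.2.1] NOT false = true
[1.2] NOT true = false
[1.3] false OR false = false
[1] false OR false OR false = false
[2.1.1] true OR true = true
[2.1] NOT true = false
[2.2.1] exactly-one(true, false) = true
[2.2] NOT true = false
[2] exactly-one(false, false) = false
[3.1.1] exactly-one(true, false) = true
[3.1] NOT true = false
[3.2.2] false → true (antecedent false ⇒ implication holds) = true
[3.2] false OR true = true
[3] false AND true = false
[root] false OR false OR false = false
Overall: false → denied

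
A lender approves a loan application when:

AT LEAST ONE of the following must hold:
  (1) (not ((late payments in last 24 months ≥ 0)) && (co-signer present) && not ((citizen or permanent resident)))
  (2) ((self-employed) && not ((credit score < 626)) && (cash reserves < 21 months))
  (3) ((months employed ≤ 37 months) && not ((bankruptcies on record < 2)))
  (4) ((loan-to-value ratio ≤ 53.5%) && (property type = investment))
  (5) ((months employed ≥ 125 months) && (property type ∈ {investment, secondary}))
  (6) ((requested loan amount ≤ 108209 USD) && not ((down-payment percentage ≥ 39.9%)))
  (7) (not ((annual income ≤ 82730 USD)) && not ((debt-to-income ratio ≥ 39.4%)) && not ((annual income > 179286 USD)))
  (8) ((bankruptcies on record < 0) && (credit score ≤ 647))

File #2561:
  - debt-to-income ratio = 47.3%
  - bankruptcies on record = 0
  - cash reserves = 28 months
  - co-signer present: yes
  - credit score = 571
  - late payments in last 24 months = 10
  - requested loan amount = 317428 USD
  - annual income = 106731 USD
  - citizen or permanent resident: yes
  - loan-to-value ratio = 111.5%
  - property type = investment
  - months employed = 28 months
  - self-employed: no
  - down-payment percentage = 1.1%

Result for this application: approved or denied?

Denied

Atomic conditions:
  late payments in last 24 months ≥ 0: 10 ≥ 0 is true
  co-signer present: yes → true
  citizen or permanent resident: yes → true
  self-employed: no → false
  credit score < 626: 571 < 626 is true
  cash reserves < 21 months: 28 < 21 is false
  months employed ≤ 37 months: 28 ≤ 37 is true
  bankruptcies on record < 2: 0 < 2 is true
  loan-to-value ratio ≤ 53.5%: 111.5 ≤ 53.5 is false
  property type = investment: investment == investment is true
  months employed ≥ 125 months: 28 ≥ 125 is false
  property type ∈ {investment, secondary}: investment is in the set → true
  requested loan amount ≤ 108209 USD: 317428 ≤ 108209 is false
  down-payment percentage ≥ 39.9%: 1.1 ≥ 39.9 is false
  annual income ≤ 82730 USD: 106731 ≤ 82730 is false
  debt-to-income ratio ≥ 39.4%: 47.3 ≥ 39.4 is true
  annual income > 179286 USD: 106731 > 179286 is false
  bankruptcies on record < 0: 0 < 0 is false
  credit score ≤ 647: 571 ≤ 647 is true
Combine:
[1.1] NOT true = false
[1.3] NOT true = false
[1] false AND true AND false = false
[2.2] NOT true = false
[2] false AND false AND false = false
[3.2] NOT true = false
[3] true AND false = false
[4] false AND true = false
[5] false AND true = false
[6.2] NOT false = true
[6] false AND true = false
[7.1] NOT false = true
[7.2] NOT true = false
[7.3] NOT false = true
[7] true AND false AND true = false
[8] false AND true = false
[root] false OR false OR false OR false OR false OR false OR false OR false = false
Overall: false → denied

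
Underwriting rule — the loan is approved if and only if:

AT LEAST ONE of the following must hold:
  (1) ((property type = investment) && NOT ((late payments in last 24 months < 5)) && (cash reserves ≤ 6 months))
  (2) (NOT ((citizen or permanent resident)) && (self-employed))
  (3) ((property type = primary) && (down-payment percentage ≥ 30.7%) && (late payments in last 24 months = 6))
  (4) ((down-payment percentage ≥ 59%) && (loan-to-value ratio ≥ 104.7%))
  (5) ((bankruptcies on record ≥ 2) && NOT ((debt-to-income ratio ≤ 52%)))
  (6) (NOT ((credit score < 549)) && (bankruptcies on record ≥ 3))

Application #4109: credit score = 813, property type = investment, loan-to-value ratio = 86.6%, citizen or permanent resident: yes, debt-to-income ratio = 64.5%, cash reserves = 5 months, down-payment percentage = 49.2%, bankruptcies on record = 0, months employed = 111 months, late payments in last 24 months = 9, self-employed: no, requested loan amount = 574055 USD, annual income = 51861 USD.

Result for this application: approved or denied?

Atomic conditions:
  property type = investment: investment == investment is true
  late payments in last 24 months < 5: 9 < 5 is false
  cash reserves ≤ 6 months: 5 ≤ 6 is true
  citizen or permanent resident: yes → true
  self-employed: no → false
  property type = primary: investment == primary is false
  down-payment percentage ≥ 30.7%: 49.2 ≥ 30.7 is true
  late payments in last 24 months = 6: 9 == 6 is false
  down-payment percentage ≥ 59%: 49.2 ≥ 59 is false
  loan-to-value ratio ≥ 104.7%: 86.6 ≥ 104.7 is false
  bankruptcies on record ≥ 2: 0 ≥ 2 is false
  debt-to-income ratio ≤ 52%: 64.5 ≤ 52 is false
  credit score < 549: 813 < 549 is false
  bankruptcies on record ≥ 3: 0 ≥ 3 is false
Combine:
[1.2] NOT false = true
[1] true AND true AND true = true
[2.1] NOT true = false
[2] false AND false = false
[3] false AND true AND false = false
[4] false AND false = false
[5.2] NOT false = true
[5] false AND true = false
[6.1] NOT false = true
[6] true AND false = false
[root] true OR false OR false OR false OR false OR false = true
Overall: true → approved

Approved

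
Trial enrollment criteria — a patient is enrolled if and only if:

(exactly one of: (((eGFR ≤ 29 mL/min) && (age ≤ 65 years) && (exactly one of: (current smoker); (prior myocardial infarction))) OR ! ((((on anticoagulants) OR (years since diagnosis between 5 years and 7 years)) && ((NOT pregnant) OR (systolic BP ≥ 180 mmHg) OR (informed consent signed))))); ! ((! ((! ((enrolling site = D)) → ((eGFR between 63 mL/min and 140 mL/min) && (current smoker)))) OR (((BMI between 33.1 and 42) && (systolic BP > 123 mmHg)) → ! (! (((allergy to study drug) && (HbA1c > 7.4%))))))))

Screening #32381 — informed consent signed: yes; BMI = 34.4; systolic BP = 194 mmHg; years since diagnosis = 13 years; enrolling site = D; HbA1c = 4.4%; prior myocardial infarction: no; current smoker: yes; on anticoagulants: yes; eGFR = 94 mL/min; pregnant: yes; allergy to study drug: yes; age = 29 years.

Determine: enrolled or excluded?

Enrolled

Atomic conditions:
  eGFR ≤ 29 mL/min: 94 ≤ 29 is false
  age ≤ 65 years: 29 ≤ 65 is true
  current smoker: yes → true
  prior myocardial infarction: no → false
  on anticoagulants: yes → true
  years since diagnosis between 5 years and 7 years: 13 in [5, 7] is false
  NOT pregnant: yes → false
  systolic BP ≥ 180 mmHg: 194 ≥ 180 is true
  informed consent signed: yes → true
  enrolling site = D: D == D is true
  eGFR between 63 mL/min and 140 mL/min: 94 in [63, 140] is true
  BMI between 33.1 and 42: 34.4 in [33.1, 42] is true
  systolic BP > 123 mmHg: 194 > 123 is true
  allergy to study drug: yes → true
  HbA1c > 7.4%: 4.4 > 7.4 is false
Combine:
[1.1.3] exactly-one(true, false) = true
[1.1] false AND true AND true = false
[1.2.1.1] true OR false = true
[1.2.1.2] false OR true OR true = true
[1.2.1] true AND true = true
[1.2] NOT true = false
[1] false OR false = false
[2.1.1.1.1] NOT true = false
[2.1.1.1.2] true AND true = true
[2.1.1.1] false → true (antecedent false ⇒ implication holds) = true
[2.1.1] NOT true = false
[2.1.2.1] true AND true = true
[2.1.2.2.1.1] true AND false = false
[2.1.2.2.1] NOT false = true
[2.1.2.2] NOT true = false
[2.1.2] true → false = false
[2.1] false OR false = false
[2] NOT false = true
[root] exactly-one(false, true) = true
Overall: true → enrolled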